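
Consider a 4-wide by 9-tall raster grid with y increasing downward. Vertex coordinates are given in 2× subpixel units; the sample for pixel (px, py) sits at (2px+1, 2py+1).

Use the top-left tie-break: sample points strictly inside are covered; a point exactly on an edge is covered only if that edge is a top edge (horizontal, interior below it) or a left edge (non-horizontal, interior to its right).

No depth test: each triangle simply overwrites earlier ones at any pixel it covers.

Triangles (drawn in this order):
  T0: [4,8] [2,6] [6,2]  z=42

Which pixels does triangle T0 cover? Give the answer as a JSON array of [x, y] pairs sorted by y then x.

T0:
  2·area = 16
  edge (4, 8)→(2, 6): d=(-2,-2) top-left  bias=+0
  edge (2, 6)→(6, 2): d=(4,-4) top-left  bias=+0
  edge (6, 2)→(4, 8): d=(-2,6) right/bottom  bias=-1
    (3,0)@(7, 1): e=[20,0,-4] → ·  [on edge]
    (2,1)@(5, 3): e=[12,0,4] → #  [on edge]
    (3,1)@(7, 3): e=[16,8,-8] → ·
    (0,2)@(1, 5): e=[0,-8,24] → ·  [on edge]
    (1,2)@(3, 5): e=[4,0,12] → #  [on edge]
    (2,2)@(5, 5): e=[8,8,0] → ·  [on edge]
    (0,3)@(1, 7): e=[-4,0,20] → ·  [on edge]
    (1,3)@(3, 7): e=[0,8,8] → #  [on edge]
    (2,3)@(5, 7): e=[4,16,-4] → ·
    (1,4)@(3, 9): e=[-4,16,4] → ·
    (2,4)@(5, 9): e=[0,24,-8] → ·  [on edge]
    (1,5)@(3, 11): e=[-8,24,0] → ·  [on edge]
    (3,5)@(7, 11): e=[0,40,-24] → ·  [on edge]
    (0,8)@(1, 17): e=[-24,40,0] → ·  [on edge]
  covered (3 px):
    · · · ·
    · · # ·
    · # · ·
    · # · ·
    · · · ·
    · · · ·
    · · · ·
    · · · ·
    · · · ·

Answer: [[2,1],[1,2],[1,3]]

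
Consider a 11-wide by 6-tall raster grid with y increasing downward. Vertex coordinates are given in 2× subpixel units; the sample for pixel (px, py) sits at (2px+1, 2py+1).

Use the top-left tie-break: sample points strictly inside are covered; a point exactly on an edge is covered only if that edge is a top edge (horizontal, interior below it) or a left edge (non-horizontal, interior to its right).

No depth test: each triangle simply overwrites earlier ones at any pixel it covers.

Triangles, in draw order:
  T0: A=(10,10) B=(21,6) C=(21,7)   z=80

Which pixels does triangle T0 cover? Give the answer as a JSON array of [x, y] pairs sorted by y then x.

T0:
  2·area = 11
  edge (10, 10)→(21, 6): d=(11,-4) top-left  bias=+0
  edge (21, 6)→(21, 7): d=(0,1) right/bottom  bias=-1
  edge (21, 7)→(10, 10): d=(-11,3) right/bottom  bias=-1
    (10,0)@(21, 1): e=[-55,0,66] → .  [on edge]
    (10,1)@(21, 3): e=[-33,0,44] → .  [on edge]
    (10,2)@(21, 5): e=[-11,0,22] → .  [on edge]
    (9,3)@(19, 7): e=[3,2,6] → X
    (10,3)@(21, 7): e=[11,0,0] → .  [on edge]
    (6,4)@(13, 9): e=[1,8,2] → X
    (7,4)@(15, 9): e=[9,6,-4] → .
    (9,4)@(19, 9): e=[25,2,-16] → .
    (10,4)@(21, 9): e=[33,0,-22] → .  [on edge]
    (6,5)@(13, 11): e=[23,8,-20] → .
    (10,5)@(21, 11): e=[55,0,-44] → .  [on edge]
  covered (2 px):
    . . . . . . . . . . .
    . . . . . . . . . . .
    . . . . . . . . . . .
    . . . . . . . . . X .
    . . . . . . X . . . .
    . . . . . . . . . . .

Answer: [[9,3],[6,4]]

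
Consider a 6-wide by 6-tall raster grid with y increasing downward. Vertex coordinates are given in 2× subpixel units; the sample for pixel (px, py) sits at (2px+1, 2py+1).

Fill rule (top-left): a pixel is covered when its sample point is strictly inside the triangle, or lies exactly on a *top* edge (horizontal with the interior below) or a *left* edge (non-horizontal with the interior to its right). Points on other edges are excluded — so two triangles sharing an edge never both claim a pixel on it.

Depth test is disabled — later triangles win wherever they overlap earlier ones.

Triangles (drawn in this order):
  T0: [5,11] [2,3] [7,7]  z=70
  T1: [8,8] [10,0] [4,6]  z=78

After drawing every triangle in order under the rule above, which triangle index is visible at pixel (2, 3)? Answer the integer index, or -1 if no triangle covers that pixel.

T0:
  2·area = 28
  edge (5, 11)→(2, 3): d=(-3,-8) top-left  bias=+0
  edge (2, 3)→(7, 7): d=(5,4) right/bottom  bias=-1
  edge (7, 7)→(5, 11): d=(-2,4) right/bottom  bias=-1
    (4,1)@(9, 3): e=[56,-28,0] → .  [on edge]
    (1,2)@(3, 5): e=[2,6,20] → X
    (2,2)@(5, 5): e=[18,-2,12] → .
    (1,3)@(3, 7): e=[-4,16,16] → .
    (2,3)@(5, 7): e=[12,8,8] → X
    (3,3)@(7, 7): e=[28,0,0] → .  [on edge]
    (2,4)@(5, 9): e=[6,18,4] → X
    (3,4)@(7, 9): e=[22,10,-4] → .
    (2,5)@(5, 11): e=[0,28,0] → .  [on edge]
  covered (3 px):
    . . . . . .
    . . . . . .
    . X . . . .
    . . X . . .
    . . X . . .
    . . . . . .
T1:
  2·area = 36  (B↔C swapped to make it positive)
  edge (8, 8)→(4, 6): d=(-4,-2) top-left  bias=+0
  edge (4, 6)→(10, 0): d=(6,-6) top-left  bias=+0
  edge (10, 0)→(8, 8): d=(-2,8) right/bottom  bias=-1
    (4,0)@(9, 1): e=[30,0,6] → X  [on edge]
    (5,0)@(11, 1): e=[34,12,-10] → .
    (3,1)@(7, 3): e=[18,0,18] → X  [on edge]
    (5,1)@(11, 3): e=[26,24,-14] → .
    (2,2)@(5, 5): e=[6,0,30] → X  [on edge]
    (4,2)@(9, 5): e=[14,24,-2] → .
    (1,3)@(3, 7): e=[-6,0,42] → .  [on edge]
    (2,3)@(5, 7): e=[-2,12,26] → .
    (3,3)@(7, 7): e=[2,24,10] → X
    (4,3)@(9, 7): e=[6,36,-6] → .
    (0,4)@(1, 9): e=[-18,0,54] → .  [on edge]
    (3,4)@(7, 9): e=[-6,36,6] → .
  covered (6 px):
    . . . . X .
    . . . X X .
    . . X X . .
    . . . X . .
    . . . . . .
    . . . . . .

Z-buffer (winner per pixel, '.' = empty):
  . . . . 1 .
  . . . 1 1 .
  . 0 1 1 . .
  . . 0 1 . .
  . . 0 . . .
  . . . . . .

Answer: 0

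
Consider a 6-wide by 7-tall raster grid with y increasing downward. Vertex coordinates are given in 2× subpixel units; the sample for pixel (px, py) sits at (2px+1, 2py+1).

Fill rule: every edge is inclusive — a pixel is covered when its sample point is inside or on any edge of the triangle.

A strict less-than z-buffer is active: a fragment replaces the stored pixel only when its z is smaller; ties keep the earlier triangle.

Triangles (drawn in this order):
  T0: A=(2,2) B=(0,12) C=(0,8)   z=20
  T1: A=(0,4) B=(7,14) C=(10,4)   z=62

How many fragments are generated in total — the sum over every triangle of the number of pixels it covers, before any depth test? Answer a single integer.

T0:
  2·area = 8
  edge (2, 2)→(0, 12): d=(-2,10) inclusive
  edge (0, 12)→(0, 8): d=(0,-4) inclusive
  edge (0, 8)→(2, 2): d=(2,-6) inclusive
    (0,2)@(1, 5): e=[4,4,0] → █  [on edge]
    (1,2)@(3, 5): e=[-16,12,12] → ·
    (0,3)@(1, 7): e=[0,4,4] → █  [on edge]
    (1,3)@(3, 7): e=[-20,12,16] → ·
    (0,4)@(1, 9): e=[-4,4,8] → ·
  covered (2 px):
    · · · · · ·
    · · · · · ·
    █ · · · · ·
    █ · · · · ·
    · · · · · ·
    · · · · · ·
    · · · · · ·
T1:
  2·area = 100  (B↔C swapped to make it positive)
  edge (0, 4)→(10, 4): d=(10,0) inclusive
  edge (10, 4)→(7, 14): d=(-3,10) inclusive
  edge (7, 14)→(0, 4): d=(-7,-10) inclusive
    (0,2)@(1, 5): e=[10,87,3] → █
    (1,2)@(3, 5): e=[10,67,23] → █
    (2,2)@(5, 5): e=[10,47,43] → █
    (3,2)@(7, 5): e=[10,27,63] → █
    (4,2)@(9, 5): e=[10,7,83] → █
    (5,2)@(11, 5): e=[10,-13,103] → ·
    (0,3)@(1, 7): e=[30,81,-11] → ·
    (1,3)@(3, 7): e=[30,61,9] → █
    (5,3)@(11, 7): e=[30,-19,89] → ·
    (1,4)@(3, 9): e=[50,55,-5] → ·
    (2,4)@(5, 9): e=[50,35,15] → █
    (4,4)@(9, 9): e=[50,-5,55] → ·
  covered (14 px):
    · · · · · ·
    · · · · · ·
    █ █ █ █ █ ·
    · █ █ █ █ ·
    · · █ █ · ·
    · · █ █ · ·
    · · · █ · ·

Result: 16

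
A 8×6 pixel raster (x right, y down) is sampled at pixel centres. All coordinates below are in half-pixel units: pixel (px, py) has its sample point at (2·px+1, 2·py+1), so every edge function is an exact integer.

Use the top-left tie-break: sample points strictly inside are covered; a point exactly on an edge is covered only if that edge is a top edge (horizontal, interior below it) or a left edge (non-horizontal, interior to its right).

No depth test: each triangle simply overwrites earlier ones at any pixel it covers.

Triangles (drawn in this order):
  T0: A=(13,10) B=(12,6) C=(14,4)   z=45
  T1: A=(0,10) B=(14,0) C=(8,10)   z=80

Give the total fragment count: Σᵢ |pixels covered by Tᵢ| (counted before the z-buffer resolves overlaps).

T0:
  2·area = 10
  edge (13, 10)→(12, 6): d=(-1,-4) top-left  bias=+0
  edge (12, 6)→(14, 4): d=(2,-2) top-left  bias=+0
  edge (14, 4)→(13, 10): d=(-1,6) right/bottom  bias=-1
    (7,1)@(15, 3): e=[15,0,-5] → ·  [on edge]
    (6,2)@(13, 5): e=[5,0,5] → █  [on edge]
    (7,2)@(15, 5): e=[13,4,-7] → ·
    (5,3)@(11, 7): e=[-5,0,15] → ·  [on edge]
    (6,3)@(13, 7): e=[3,4,3] → █
    (7,3)@(15, 7): e=[11,8,-9] → ·
    (4,4)@(9, 9): e=[-15,0,25] → ·  [on edge]
    (6,4)@(13, 9): e=[1,8,1] → █
    (7,4)@(15, 9): e=[9,12,-11] → ·
    (3,5)@(7, 11): e=[-25,0,35] → ·  [on edge]
    (6,5)@(13, 11): e=[-1,12,-1] → ·
  covered (3 px):
    · · · · · · · ·
    · · · · · · · ·
    · · · · · · █ ·
    · · · · · · █ ·
    · · · · · · █ ·
    · · · · · · · ·
T1:
  2·area = 80
  edge (0, 10)→(14, 0): d=(14,-10) top-left  bias=+0
  edge (14, 0)→(8, 10): d=(-6,10) right/bottom  bias=-1
  edge (8, 10)→(0, 10): d=(-8,0) right/bottom  bias=-1
    (6,0)@(13, 1): e=[4,4,72] → █
    (7,0)@(15, 1): e=[24,-16,72] → ·
    (5,1)@(11, 3): e=[12,12,56] → █
    (6,1)@(13, 3): e=[32,-8,56] → ·
    (3,2)@(7, 5): e=[0,40,40] → █  [on edge]
    (4,2)@(9, 5): e=[20,20,40] → █
    (5,2)@(11, 5): e=[40,0,40] → ·  [on edge]
    (2,3)@(5, 7): e=[8,48,24] → █
    (5,3)@(11, 7): e=[68,-12,24] → ·
    (1,4)@(3, 9): e=[16,56,8] → █
    (4,4)@(9, 9): e=[76,-4,8] → ·
    (1,5)@(3, 11): e=[44,44,-8] → ·
  covered (10 px):
    · · · · · · █ ·
    · · · · · █ · ·
    · · · █ █ · · ·
    · · █ █ █ · · ·
    · █ █ █ · · · ·
    · · · · · · · ·

Result: 13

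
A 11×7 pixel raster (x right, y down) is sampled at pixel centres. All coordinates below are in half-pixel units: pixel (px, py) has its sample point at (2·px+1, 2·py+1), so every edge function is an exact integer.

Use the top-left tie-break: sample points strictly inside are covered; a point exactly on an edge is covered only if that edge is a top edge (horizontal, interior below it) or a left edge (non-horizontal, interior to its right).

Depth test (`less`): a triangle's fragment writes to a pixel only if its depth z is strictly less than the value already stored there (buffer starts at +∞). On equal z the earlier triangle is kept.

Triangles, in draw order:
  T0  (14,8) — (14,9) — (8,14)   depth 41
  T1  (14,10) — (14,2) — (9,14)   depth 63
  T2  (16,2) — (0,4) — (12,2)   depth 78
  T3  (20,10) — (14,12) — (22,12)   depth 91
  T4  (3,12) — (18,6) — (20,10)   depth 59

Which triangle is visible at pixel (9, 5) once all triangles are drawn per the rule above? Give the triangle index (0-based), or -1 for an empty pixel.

T0:
  2·area = 6
  edge (14, 8)→(14, 9): d=(0,1) right/bottom  bias=-1
  edge (14, 9)→(8, 14): d=(-6,5) right/bottom  bias=-1
  edge (8, 14)→(14, 8): d=(6,-6) top-left  bias=+0
    (10,0)@(21, 1): e=[-7,13,0] → ·  [on edge]
    (9,1)@(19, 3): e=[-5,11,0] → ·  [on edge]
    (8,2)@(17, 5): e=[-3,9,0] → ·  [on edge]
    (7,3)@(15, 7): e=[-1,7,0] → ·  [on edge]
    (6,4)@(13, 9): e=[1,5,0] → █  [on edge]
    (7,4)@(15, 9): e=[-1,-5,12] → ·
    (5,5)@(11, 11): e=[3,3,0] → █  [on edge]
    (6,5)@(13, 11): e=[1,-7,12] → ·
    (4,6)@(9, 13): e=[5,1,0] → █  [on edge]
    (5,6)@(11, 13): e=[3,-9,12] → ·
  covered (3 px):
    · · · · · · · · · · ·
    · · · · · · · · · · ·
    · · · · · · · · · · ·
    · · · · · · · · · · ·
    · · · · · · █ · · · ·
    · · · · · █ · · · · ·
    · · · · █ · · · · · ·
T1:
  2·area = 40  (B↔C swapped to make it positive)
  edge (14, 10)→(9, 14): d=(-5,4) right/bottom  bias=-1
  edge (9, 14)→(14, 2): d=(5,-12) top-left  bias=+0
  edge (14, 2)→(14, 10): d=(0,8) right/bottom  bias=-1
    (6,2)@(13, 5): e=[29,3,8] → █
    (7,2)@(15, 5): e=[21,27,-8] → ·
    (6,3)@(13, 7): e=[19,13,8] → █
    (7,3)@(15, 7): e=[11,37,-8] → ·
    (6,4)@(13, 9): e=[9,23,8] → █
    (7,4)@(15, 9): e=[1,47,-8] → ·
    (5,5)@(11, 11): e=[7,9,24] → █
    (6,5)@(13, 11): e=[-1,33,8] → ·
    (5,6)@(11, 13): e=[-3,19,24] → ·
  covered (4 px):
    · · · · · · · · · · ·
    · · · · · · · · · · ·
    · · · · · · █ · · · ·
    · · · · · · █ · · · ·
    · · · · · · █ · · · ·
    · · · · · █ · · · · ·
    · · · · · · · · · · ·
T2:
  2·area = 8
  edge (16, 2)→(0, 4): d=(-16,2) right/bottom  bias=-1
  edge (0, 4)→(12, 2): d=(12,-2) top-left  bias=+0
  edge (12, 2)→(16, 2): d=(4,0) top-left  bias=+0
    (3,1)@(7, 3): e=[2,2,4] → █
    (4,1)@(9, 3): e=[-2,6,4] → ·
    (3,2)@(7, 5): e=[-30,26,12] → ·
  covered (1 px):
    · · · · · · · · · · ·
    · · · █ · · · · · · ·
    · · · · · · · · · · ·
    · · · · · · · · · · ·
    · · · · · · · · · · ·
    · · · · · · · · · · ·
    · · · · · · · · · · ·
T3:
  2·area = 16  (B↔C swapped to make it positive)
  edge (20, 10)→(22, 12): d=(2,2) right/bottom  bias=-1
  edge (22, 12)→(14, 12): d=(-8,0) right/bottom  bias=-1
  edge (14, 12)→(20, 10): d=(6,-2) top-left  bias=+0
    (5,0)@(11, 1): e=[0,88,-72] → ·  [on edge]
    (6,1)@(13, 3): e=[0,72,-56] → ·  [on edge]
    (7,2)@(15, 5): e=[0,56,-40] → ·  [on edge]
    (8,3)@(17, 7): e=[0,40,-24] → ·  [on edge]
    (9,4)@(19, 9): e=[0,24,-8] → ·  [on edge]
    (8,5)@(17, 11): e=[8,8,0] → █  [on edge]
    (9,5)@(19, 11): e=[4,8,4] → █
    (10,5)@(21, 11): e=[0,8,8] → ·  [on edge]
    (5,6)@(11, 13): e=[24,-8,0] → ·  [on edge]
    (8,6)@(17, 13): e=[12,-8,12] → ·
    (9,6)@(19, 13): e=[8,-8,16] → ·
  covered (2 px):
    · · · · · · · · · · ·
    · · · · · · · · · · ·
    · · · · · · · · · · ·
    · · · · · · · · · · ·
    · · · · · · · · · · ·
    · · · · · · · · █ █ ·
    · · · · · · · · · · ·
T4:
  2·area = 72
  edge (3, 12)→(18, 6): d=(15,-6) top-left  bias=+0
  edge (18, 6)→(20, 10): d=(2,4) right/bottom  bias=-1
  edge (20, 10)→(3, 12): d=(-17,2) right/bottom  bias=-1
    (8,3)@(17, 7): e=[9,6,57] → █
    (9,3)@(19, 7): e=[21,-2,53] → ·
    (5,4)@(11, 9): e=[3,34,35] → █
    (6,4)@(13, 9): e=[15,26,31] → █
    (7,4)@(15, 9): e=[27,18,27] → █
    (9,4)@(19, 9): e=[51,2,19] → █
    (10,4)@(21, 9): e=[63,-6,15] → ·
    (3,5)@(7, 11): e=[9,54,9] → █
    (4,5)@(9, 11): e=[21,46,5] → █
    (6,5)@(13, 11): e=[45,30,-3] → ·
    (7,5)@(15, 11): e=[57,22,-7] → ·
    (8,5)@(17, 11): e=[69,14,-11] → ·
  covered (9 px):
    · · · · · · · · · · ·
    · · · · · · · · · · ·
    · · · · · · · · · · ·
    · · · · · · · · █ · ·
    · · · · · █ █ █ █ █ ·
    · · · █ █ █ · · · · ·
    · · · · · · · · · · ·

Z-buffer (winner per pixel, '.' = empty):
  . . . . . . . . . . .
  . . . 2 . . . . . . .
  . . . . . . 1 . . . .
  . . . . . . 1 . 4 . .
  . . . . . 4 0 4 4 4 .
  . . . 4 4 0 . . 3 3 .
  . . . . 0 . . . . . .

Answer: 3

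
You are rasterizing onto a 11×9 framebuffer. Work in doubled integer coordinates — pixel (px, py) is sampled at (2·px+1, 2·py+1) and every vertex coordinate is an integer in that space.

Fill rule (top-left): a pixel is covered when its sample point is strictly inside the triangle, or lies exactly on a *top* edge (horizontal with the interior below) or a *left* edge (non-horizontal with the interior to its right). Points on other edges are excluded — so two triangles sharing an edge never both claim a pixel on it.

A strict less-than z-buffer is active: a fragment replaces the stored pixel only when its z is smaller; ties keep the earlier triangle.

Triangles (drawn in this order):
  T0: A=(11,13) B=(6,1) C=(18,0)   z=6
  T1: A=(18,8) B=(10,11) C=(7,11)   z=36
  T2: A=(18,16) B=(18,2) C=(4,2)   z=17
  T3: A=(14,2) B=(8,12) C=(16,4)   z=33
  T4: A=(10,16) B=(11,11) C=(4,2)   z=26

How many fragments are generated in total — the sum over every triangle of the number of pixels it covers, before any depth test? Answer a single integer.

T0:
  2·area = 149
  edge (11, 13)→(6, 1): d=(-5,-12) top-left  bias=+0
  edge (6, 1)→(18, 0): d=(12,-1) top-left  bias=+0
  edge (18, 0)→(11, 13): d=(-7,13) right/bottom  bias=-1
    (3,0)@(7, 1): e=[12,1,136] → X
    (4,0)@(9, 1): e=[36,3,110] → X
    (5,0)@(11, 1): e=[60,5,84] → X
    (6,0)@(13, 1): e=[84,7,58] → X
    (7,0)@(15, 1): e=[108,9,32] → X
    (8,0)@(17, 1): e=[132,11,6] → X
    (9,0)@(19, 1): e=[156,13,-20] → .
    (3,1)@(7, 3): e=[2,25,122] → X
    (8,1)@(17, 3): e=[122,35,-8] → .
    (3,2)@(7, 5): e=[-8,49,108] → .
    (4,2)@(9, 5): e=[16,51,82] → X
    (8,2)@(17, 5): e=[112,59,-22] → .
    (5,6)@(11, 13): e=[0,149,0] → .  [on edge]
  covered (21 px):
    . . . X X X X X X . .
    . . . X X X X X . . .
    . . . . X X X X . . .
    . . . . X X X . . . .
    . . . . . X X . . . .
    . . . . . X . . . . .
    . . . . . . . . . . .
    . . . . . . . . . . .
    . . . . . . . . . . .
T1:
  2·area = 9
  edge (18, 8)→(10, 11): d=(-8,3) right/bottom  bias=-1
  edge (10, 11)→(7, 11): d=(-3,0) right/bottom  bias=-1
  edge (7, 11)→(18, 8): d=(11,-3) top-left  bias=+0
    (7,4)@(15, 9): e=[1,6,2] → X
    (8,4)@(17, 9): e=[-5,6,8] → .
    (0,5)@(1, 11): e=[27,0,-18] → .  [on edge]
    (1,5)@(3, 11): e=[21,0,-12] → .  [on edge]
    (2,5)@(5, 11): e=[15,0,-6] → .  [on edge]
    (3,5)@(7, 11): e=[9,0,0] → .  [on edge]
    (4,5)@(9, 11): e=[3,0,6] → .  [on edge]
    (5,5)@(11, 11): e=[-3,0,12] → .  [on edge]
    (6,5)@(13, 11): e=[-9,0,18] → .  [on edge]
    (7,5)@(15, 11): e=[-15,0,24] → .  [on edge]
    (8,5)@(17, 11): e=[-21,0,30] → .  [on edge]
    (9,5)@(19, 11): e=[-27,0,36] → .  [on edge]
    (10,5)@(21, 11): e=[-33,0,42] → .  [on edge]
  covered (1 px):
    . . . . . . . . . . .
    . . . . . . . . . . .
    . . . . . . . . . . .
    . . . . . . . . . . .
    . . . . . . . X . . .
    . . . . . . . . . . .
    . . . . . . . . . . .
    . . . . . . . . . . .
    . . . . . . . . . . .
T2:
  2·area = 196  (B↔C swapped to make it positive)
  edge (18, 16)→(4, 2): d=(-14,-14) top-left  bias=+0
  edge (4, 2)→(18, 2): d=(14,0) top-left  bias=+0
  edge (18, 2)→(18, 16): d=(0,14) right/bottom  bias=-1
    (1,0)@(3, 1): e=[0,-14,210] → .  [on edge]
    (2,1)@(5, 3): e=[0,14,182] → X  [on edge]
    (3,1)@(7, 3): e=[28,14,154] → X
    (4,1)@(9, 3): e=[56,14,126] → X
    (5,1)@(11, 3): e=[84,14,98] → X
    (6,1)@(13, 3): e=[112,14,70] → X
    (7,1)@(15, 3): e=[140,14,42] → X
    (8,1)@(17, 3): e=[168,14,14] → X
    (9,1)@(19, 3): e=[196,14,-14] → .
    (2,2)@(5, 5): e=[-28,42,182] → .
    (3,2)@(7, 5): e=[0,42,154] → X  [on edge]
    (9,2)@(19, 5): e=[168,42,-14] → .
    (4,3)@(9, 7): e=[0,70,126] → X  [on edge]
    (5,4)@(11, 9): e=[0,98,98] → X  [on edge]
    (6,5)@(13, 11): e=[0,126,70] → X  [on edge]
    (7,6)@(15, 13): e=[0,154,42] → X  [on edge]
    (8,7)@(17, 15): e=[0,182,14] → X  [on edge]
    (9,8)@(19, 17): e=[0,210,-14] → .  [on edge]
  covered (28 px):
    . . . . . . . . . . .
    . . X X X X X X X . .
    . . . X X X X X X . .
    . . . . X X X X X . .
    . . . . . X X X X . .
    . . . . . . X X X . .
    . . . . . . . X X . .
    . . . . . . . . X . .
    . . . . . . . . . . .
T3:
  2·area = 32  (B↔C swapped to make it positive)
  edge (14, 2)→(16, 4): d=(2,2) right/bottom  bias=-1
  edge (16, 4)→(8, 12): d=(-8,8) right/bottom  bias=-1
  edge (8, 12)→(14, 2): d=(6,-10) top-left  bias=+0
    (6,0)@(13, 1): e=[0,48,-16] → .  [on edge]
    (9,0)@(19, 1): e=[-12,0,44] → .  [on edge]
    (7,1)@(15, 3): e=[0,16,16] → .  [on edge]
    (8,1)@(17, 3): e=[-4,0,36] → .  [on edge]
    (6,2)@(13, 5): e=[8,16,8] → X
    (7,2)@(15, 5): e=[4,0,28] → .  [on edge]
    (8,2)@(17, 5): e=[0,-16,48] → .  [on edge]
    (5,3)@(11, 7): e=[16,16,0] → X  [on edge]
    (6,3)@(13, 7): e=[12,0,20] → .  [on edge]
    (9,3)@(19, 7): e=[0,-48,80] → .  [on edge]
    (5,4)@(11, 9): e=[20,0,12] → .  [on edge]
    (10,4)@(21, 9): e=[0,-80,112] → .  [on edge]
    (4,5)@(9, 11): e=[28,0,4] → .  [on edge]
    (3,6)@(7, 13): e=[36,0,-4] → .  [on edge]
    (2,7)@(5, 15): e=[44,0,-12] → .  [on edge]
    (1,8)@(3, 17): e=[52,0,-20] → .  [on edge]
    (2,8)@(5, 17): e=[48,-16,0] → .  [on edge]
  covered (2 px):
    . . . . . . . . . . .
    . . . . . . . . . . .
    . . . . . . X . . . .
    . . . . . X . . . . .
    . . . . . . . . . . .
    . . . . . . . . . . .
    . . . . . . . . . . .
    . . . . . . . . . . .
    . . . . . . . . . . .
T4:
  2·area = 44  (B↔C swapped to make it positive)
  edge (10, 16)→(4, 2): d=(-6,-14) top-left  bias=+0
  edge (4, 2)→(11, 11): d=(7,9) right/bottom  bias=-1
  edge (11, 11)→(10, 16): d=(-1,5) right/bottom  bias=-1
    (6,0)@(13, 1): e=[132,-88,0] → .  [on edge]
    (3,3)@(7, 7): e=[12,8,24] → X
    (4,3)@(9, 7): e=[40,-10,14] → .
    (3,4)@(7, 9): e=[0,22,22] → X  [on edge]
    (4,4)@(9, 9): e=[28,4,12] → X
    (5,4)@(11, 9): e=[56,-14,2] → .
    (3,5)@(7, 11): e=[-12,36,20] → .
    (4,5)@(9, 11): e=[16,18,10] → X
    (5,5)@(11, 11): e=[44,0,0] → .  [on edge]
    (4,6)@(9, 13): e=[4,32,8] → X
    (5,6)@(11, 13): e=[32,14,-2] → .
    (4,7)@(9, 15): e=[-8,46,6] → .
  covered (5 px):
    . . . . . . . . . . .
    . . . . . . . . . . .
    . . . . . . . . . . .
    . . . X . . . . . . .
    . . . X X . . . . . .
    . . . . X . . . . . .
    . . . . X . . . . . .
    . . . . . . . . . . .
    . . . . . . . . . . .

Final: 57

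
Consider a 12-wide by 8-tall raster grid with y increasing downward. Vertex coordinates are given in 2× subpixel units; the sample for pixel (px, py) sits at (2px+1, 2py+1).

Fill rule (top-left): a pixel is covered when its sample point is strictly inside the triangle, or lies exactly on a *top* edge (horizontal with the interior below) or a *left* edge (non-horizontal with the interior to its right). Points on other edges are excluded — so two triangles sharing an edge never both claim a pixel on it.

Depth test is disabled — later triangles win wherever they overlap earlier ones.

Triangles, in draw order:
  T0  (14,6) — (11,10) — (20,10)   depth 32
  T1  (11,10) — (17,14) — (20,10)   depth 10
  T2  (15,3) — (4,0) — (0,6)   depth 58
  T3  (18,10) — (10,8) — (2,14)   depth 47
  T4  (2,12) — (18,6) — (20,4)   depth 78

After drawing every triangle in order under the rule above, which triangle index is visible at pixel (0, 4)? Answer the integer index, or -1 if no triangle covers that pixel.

T0:
  2·area = 36  (B↔C swapped to make it positive)
  edge (14, 6)→(20, 10): d=(6,4) right/bottom  bias=-1
  edge (20, 10)→(11, 10): d=(-9,0) right/bottom  bias=-1
  edge (11, 10)→(14, 6): d=(3,-4) top-left  bias=+0
    (7,3)@(15, 7): e=[2,27,7] → #
    (8,3)@(17, 7): e=[-6,27,15] → ·
    (6,4)@(13, 9): e=[22,9,5] → #
    (8,4)@(17, 9): e=[6,9,21] → #
    (9,4)@(19, 9): e=[-2,9,29] → ·
    (6,5)@(13, 11): e=[34,-9,11] → ·
    (7,5)@(15, 11): e=[26,-9,19] → ·
    (8,5)@(17, 11): e=[18,-9,27] → ·
  covered (4 px):
    · · · · · · · · · · · ·
    · · · · · · · · · · · ·
    · · · · · · · · · · · ·
    · · · · · · · # · · · ·
    · · · · · · # # # · · ·
    · · · · · · · · · · · ·
    · · · · · · · · · · · ·
    · · · · · · · · · · · ·
T1:
  2·area = 36  (B↔C swapped to make it positive)
  edge (11, 10)→(20, 10): d=(9,0) top-left  bias=+0
  edge (20, 10)→(17, 14): d=(-3,4) right/bottom  bias=-1
  edge (17, 14)→(11, 10): d=(-6,-4) top-left  bias=+0
    (6,5)@(13, 11): e=[9,25,2] → #
    (7,5)@(15, 11): e=[9,17,10] → #
    (8,5)@(17, 11): e=[9,9,18] → #
    (9,5)@(19, 11): e=[9,1,26] → #
    (10,5)@(21, 11): e=[9,-7,34] → ·
    (6,6)@(13, 13): e=[27,19,-10] → ·
    (7,6)@(15, 13): e=[27,11,-2] → ·
    (8,6)@(17, 13): e=[27,3,6] → #
    (9,6)@(19, 13): e=[27,-5,14] → ·
    (8,7)@(17, 15): e=[45,-3,-6] → ·
  covered (5 px):
    · · · · · · · · · · · ·
    · · · · · · · · · · · ·
    · · · · · · · · · · · ·
    · · · · · · · · · · · ·
    · · · · · · · · · · · ·
    · · · · · · # # # # · ·
    · · · · · · · · # · · ·
    · · · · · · · · · · · ·
T2:
  2·area = 78  (B↔C swapped to make it positive)
  edge (15, 3)→(0, 6): d=(-15,3) right/bottom  bias=-1
  edge (0, 6)→(4, 0): d=(4,-6) top-left  bias=+0
  edge (4, 0)→(15, 3): d=(11,3) right/bottom  bias=-1
    (2,0)@(5, 1): e=[60,10,8] → #
    (3,0)@(7, 1): e=[54,22,2] → #
    (4,0)@(9, 1): e=[48,34,-4] → ·
    (1,1)@(3, 3): e=[36,6,36] → #
    (4,1)@(9, 3): e=[18,42,18] → #
    (5,1)@(11, 3): e=[12,54,12] → #
    (6,1)@(13, 3): e=[6,66,6] → #
    (7,1)@(15, 3): e=[0,78,0] → ·  [on edge]
    (0,2)@(1, 5): e=[12,2,64] → #
    (2,2)@(5, 5): e=[0,26,52] → ·  [on edge]
    (3,2)@(7, 5): e=[-6,38,46] → ·
    (4,2)@(9, 5): e=[-12,50,40] → ·
  covered (10 px):
    · · # # · · · · · · · ·
    · # # # # # # · · · · ·
    # # · · · · · · · · · ·
    · · · · · · · · · · · ·
    · · · · · · · · · · · ·
    · · · · · · · · · · · ·
    · · · · · · · · · · · ·
    · · · · · · · · · · · ·
T3:
  2·area = 64  (B↔C swapped to make it positive)
  edge (18, 10)→(2, 14): d=(-16,4) right/bottom  bias=-1
  edge (2, 14)→(10, 8): d=(8,-6) top-left  bias=+0
  edge (10, 8)→(18, 10): d=(8,2) right/bottom  bias=-1
    (4,4)@(9, 9): e=[52,2,10] → #
    (5,4)@(11, 9): e=[44,14,6] → #
    (6,4)@(13, 9): e=[36,26,2] → #
    (7,4)@(15, 9): e=[28,38,-2] → ·
    (3,5)@(7, 11): e=[28,6,30] → #
    (7,5)@(15, 11): e=[-4,54,14] → ·
    (2,6)@(5, 13): e=[4,10,50] → #
    (3,6)@(7, 13): e=[-4,22,46] → ·
    (4,6)@(9, 13): e=[-12,34,42] → ·
    (5,6)@(11, 13): e=[-20,46,38] → ·
    (6,6)@(13, 13): e=[-28,58,34] → ·
    (2,7)@(5, 15): e=[-28,26,66] → ·
  covered (8 px):
    · · · · · · · · · · · ·
    · · · · · · · · · · · ·
    · · · · · · · · · · · ·
    · · · · · · · · · · · ·
    · · · · # # # · · · · ·
    · · · # # # # · · · · ·
    · · # · · · · · · · · ·
    · · · · · · · · · · · ·
T4:
  2·area = 20  (B↔C swapped to make it positive)
  edge (2, 12)→(20, 4): d=(18,-8) top-left  bias=+0
  edge (20, 4)→(18, 6): d=(-2,2) right/bottom  bias=-1
  edge (18, 6)→(2, 12): d=(-16,6) right/bottom  bias=-1
    (11,0)@(23, 1): e=[-30,0,50] → ·  [on edge]
    (10,1)@(21, 3): e=[-10,0,30] → ·  [on edge]
    (9,2)@(19, 5): e=[10,0,10] → ·  [on edge]
    (7,3)@(15, 7): e=[14,4,2] → #
    (8,3)@(17, 7): e=[30,0,-10] → ·  [on edge]
    (4,4)@(9, 9): e=[2,12,6] → #
    (5,4)@(11, 9): e=[18,8,-6] → ·
    (7,4)@(15, 9): e=[50,0,-30] → ·  [on edge]
    (4,5)@(9, 11): e=[38,8,-26] → ·
    (6,5)@(13, 11): e=[70,0,-50] → ·  [on edge]
    (5,6)@(11, 13): e=[90,0,-70] → ·  [on edge]
    (4,7)@(9, 15): e=[110,0,-90] → ·  [on edge]
  covered (2 px):
    · · · · · · · · · · · ·
    · · · · · · · · · · · ·
    · · · · · · · · · · · ·
    · · · · · · · # · · · ·
    · · · · # · · · · · · ·
    · · · · · · · · · · · ·
    · · · · · · · · · · · ·
    · · · · · · · · · · · ·

Z-buffer (winner per pixel, '.' = empty):
  . . 2 2 . . . . . . . .
  . 2 2 2 2 2 2 . . . . .
  2 2 . . . . . . . . . .
  . . . . . . . 4 . . . .
  . . . . 4 3 3 0 0 . . .
  . . . 3 3 3 3 1 1 1 . .
  . . 3 . . . . . 1 . . .
  . . . . . . . . . . . .

Result: -1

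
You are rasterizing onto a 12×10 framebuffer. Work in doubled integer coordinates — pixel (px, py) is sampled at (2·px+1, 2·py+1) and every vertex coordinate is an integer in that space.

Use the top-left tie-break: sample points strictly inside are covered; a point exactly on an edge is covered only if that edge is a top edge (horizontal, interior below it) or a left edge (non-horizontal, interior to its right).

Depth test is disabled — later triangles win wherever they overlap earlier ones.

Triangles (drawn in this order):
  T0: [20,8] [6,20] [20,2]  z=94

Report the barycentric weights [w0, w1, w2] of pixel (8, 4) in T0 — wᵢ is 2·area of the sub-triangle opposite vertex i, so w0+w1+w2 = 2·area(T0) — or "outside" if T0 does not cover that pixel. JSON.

T0:
  2·area = 84
  edge (20, 8)→(6, 20): d=(-14,12) right/bottom  bias=-1
  edge (6, 20)→(20, 2): d=(14,-18) top-left  bias=+0
  edge (20, 2)→(20, 8): d=(0,6) right/bottom  bias=-1
    (9,2)@(19, 5): e=[54,24,6] → X
    (10,2)@(21, 5): e=[30,60,-6] → .
    (8,3)@(17, 7): e=[50,16,18] → X
    (10,3)@(21, 7): e=[2,88,-6] → .
    (7,4)@(15, 9): e=[46,8,30] → X
    (9,4)@(19, 9): e=[-2,80,6] → .
    (6,5)@(13, 11): e=[42,0,42] → X  [on edge]
    (8,5)@(17, 11): e=[-6,72,18] → .
    (6,6)@(13, 13): e=[14,28,42] → X
    (7,6)@(15, 13): e=[-10,64,30] → .
    (5,7)@(11, 15): e=[10,20,54] → X
    (6,7)@(13, 15): e=[-14,56,42] → .
  covered (11 px):
    . . . . . . . . . . . .
    . . . . . . . . . . . .
    . . . . . . . . . X . .
    . . . . . . . . X X . .
    . . . . . . . X X . . .
    . . . . . . X X . . . .
    . . . . . . X . . . . .
    . . . . . X . . . . . .
    . . . . X . . . . . . .
    . . . X . . . . . . . .

Answer: [44,18,22]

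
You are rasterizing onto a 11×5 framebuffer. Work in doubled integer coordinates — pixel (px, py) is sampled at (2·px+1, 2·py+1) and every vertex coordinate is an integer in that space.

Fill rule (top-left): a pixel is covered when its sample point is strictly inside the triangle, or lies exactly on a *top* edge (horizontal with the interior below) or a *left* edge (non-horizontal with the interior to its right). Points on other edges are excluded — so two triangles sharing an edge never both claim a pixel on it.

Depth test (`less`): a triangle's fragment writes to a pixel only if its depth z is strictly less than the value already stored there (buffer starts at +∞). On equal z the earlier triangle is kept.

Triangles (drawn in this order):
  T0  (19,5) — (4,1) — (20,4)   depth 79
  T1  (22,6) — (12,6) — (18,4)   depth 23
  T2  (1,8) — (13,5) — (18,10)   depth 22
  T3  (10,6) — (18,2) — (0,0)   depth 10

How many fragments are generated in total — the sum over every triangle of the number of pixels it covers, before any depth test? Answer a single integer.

T0:
  2·area = 19
  edge (19, 5)→(4, 1): d=(-15,-4) top-left  bias=+0
  edge (4, 1)→(20, 4): d=(16,3) right/bottom  bias=-1
  edge (20, 4)→(19, 5): d=(-1,1) right/bottom  bias=-1
    (6,1)@(13, 3): e=[6,5,8] → █
    (7,1)@(15, 3): e=[14,-1,6] → ·
    (10,1)@(21, 3): e=[38,-19,0] → ·  [on edge]
    (6,2)@(13, 5): e=[-24,37,6] → ·
    (9,2)@(19, 5): e=[0,19,0] → ·  [on edge]
    (8,3)@(17, 7): e=[-38,57,0] → ·  [on edge]
    (7,4)@(15, 9): e=[-76,95,0] → ·  [on edge]
  covered (1 px):
    · · · · · · · · · · ·
    · · · · · · █ · · · ·
    · · · · · · · · · · ·
    · · · · · · · · · · ·
    · · · · · · · · · · ·
T1:
  2·area = 20
  edge (22, 6)→(12, 6): d=(-10,0) right/bottom  bias=-1
  edge (12, 6)→(18, 4): d=(6,-2) top-left  bias=+0
  edge (18, 4)→(22, 6): d=(4,2) right/bottom  bias=-1
    (10,1)@(21, 3): e=[30,0,-10] → ·  [on edge]
    (7,2)@(15, 5): e=[10,0,10] → █  [on edge]
    (8,2)@(17, 5): e=[10,4,6] → █
    (9,2)@(19, 5): e=[10,8,2] → █
    (10,2)@(21, 5): e=[10,12,-2] → ·
    (4,3)@(9, 7): e=[-10,0,30] → ·  [on edge]
    (7,3)@(15, 7): e=[-10,12,18] → ·
    (8,3)@(17, 7): e=[-10,16,14] → ·
    (9,3)@(19, 7): e=[-10,20,10] → ·
    (1,4)@(3, 9): e=[-30,0,50] → ·  [on edge]
  covered (3 px):
    · · · · · · · · · · ·
    · · · · · · · · · · ·
    · · · · · · · █ █ █ ·
    · · · · · · · · · · ·
    · · · · · · · · · · ·
T2:
  2·area = 75
  edge (1, 8)→(13, 5): d=(12,-3) top-left  bias=+0
  edge (13, 5)→(18, 10): d=(5,5) right/bottom  bias=-1
  edge (18, 10)→(1, 8): d=(-17,-2) top-left  bias=+0
    (4,0)@(9, 1): e=[-60,0,135] → ·  [on edge]
    (5,1)@(11, 3): e=[-30,0,105] → ·  [on edge]
    (10,1)@(21, 3): e=[0,-50,125] → ·  [on edge]
    (6,2)@(13, 5): e=[0,0,75] → ·  [on edge]
    (2,3)@(5, 7): e=[0,50,25] → █  [on edge]
    (3,3)@(7, 7): e=[6,40,29] → █
    (4,3)@(9, 7): e=[12,30,33] → █
    (5,3)@(11, 7): e=[18,20,37] → █
    (6,3)@(13, 7): e=[24,10,41] → █
    (7,3)@(15, 7): e=[30,0,45] → ·  [on edge]
    (2,4)@(5, 9): e=[24,60,-9] → ·
    (3,4)@(7, 9): e=[30,50,-5] → ·
    (8,4)@(17, 9): e=[60,0,15] → ·  [on edge]
  covered (8 px):
    · · · · · · · · · · ·
    · · · · · · · · · · ·
    · · · · · · · · · · ·
    · · █ █ █ █ █ · · · ·
    · · · · · █ █ █ · · ·
T3:
  2·area = 88  (B↔C swapped to make it positive)
  edge (10, 6)→(0, 0): d=(-10,-6) top-left  bias=+0
  edge (0, 0)→(18, 2): d=(18,2) right/bottom  bias=-1
  edge (18, 2)→(10, 6): d=(-8,4) right/bottom  bias=-1
    (1,0)@(3, 1): e=[8,12,68] → █
    (2,0)@(5, 1): e=[20,8,60] → █
    (3,0)@(7, 1): e=[32,4,52] → █
    (4,0)@(9, 1): e=[44,0,44] → ·  [on edge]
    (1,1)@(3, 3): e=[-12,48,52] → ·
    (2,1)@(5, 3): e=[0,44,44] → █  [on edge]
    (4,1)@(9, 3): e=[24,36,28] → █
    (5,1)@(11, 3): e=[36,32,20] → █
    (6,1)@(13, 3): e=[48,28,12] → █
    (7,1)@(15, 3): e=[60,24,4] → █
    (8,1)@(17, 3): e=[72,20,-4] → ·
    (2,2)@(5, 5): e=[-20,80,28] → ·
    (7,4)@(15, 9): e=[0,132,-44] → ·  [on edge]
  covered (11 px):
    · █ █ █ · · · · · · ·
    · · █ █ █ █ █ █ · · ·
    · · · · █ █ · · · · ·
    · · · · · · · · · · ·
    · · · · · · · · · · ·

Final: 23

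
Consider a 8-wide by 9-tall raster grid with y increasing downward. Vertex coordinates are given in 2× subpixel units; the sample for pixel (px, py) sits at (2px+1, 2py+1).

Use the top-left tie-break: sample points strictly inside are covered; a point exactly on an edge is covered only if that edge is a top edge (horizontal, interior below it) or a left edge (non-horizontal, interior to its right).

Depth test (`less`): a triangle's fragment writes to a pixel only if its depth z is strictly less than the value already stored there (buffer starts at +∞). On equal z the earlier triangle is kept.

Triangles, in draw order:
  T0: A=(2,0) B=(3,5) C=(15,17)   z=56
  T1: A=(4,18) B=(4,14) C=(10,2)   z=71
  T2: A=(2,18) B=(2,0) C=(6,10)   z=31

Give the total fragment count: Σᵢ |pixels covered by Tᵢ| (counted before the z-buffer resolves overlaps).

T0:
  2·area = 48  (B↔C swapped to make it positive)
  edge (2, 0)→(15, 17): d=(13,17) right/bottom  bias=-1
  edge (15, 17)→(3, 5): d=(-12,-12) top-left  bias=+0
  edge (3, 5)→(2, 0): d=(-1,-5) top-left  bias=+0
    (0,1)@(1, 3): e=[56,0,-8] → ·  [on edge]
    (1,1)@(3, 3): e=[22,24,2] → █
    (2,1)@(5, 3): e=[-12,48,12] → ·
    (1,2)@(3, 5): e=[48,0,0] → █  [on edge]
    (2,2)@(5, 5): e=[14,24,10] → █
    (3,2)@(7, 5): e=[-20,48,20] → ·
    (1,3)@(3, 7): e=[74,-24,-2] → ·
    (2,3)@(5, 7): e=[40,0,8] → █  [on edge]
    (3,3)@(7, 7): e=[6,24,18] → █
    (4,3)@(9, 7): e=[-28,48,28] → ·
    (2,4)@(5, 9): e=[66,-24,6] → ·
    (3,4)@(7, 9): e=[32,0,16] → █  [on edge]
    (4,5)@(9, 11): e=[24,0,24] → █  [on edge]
    (5,6)@(11, 13): e=[16,0,32] → █  [on edge]
    (2,7)@(5, 15): e=[144,-96,0] → ·  [on edge]
    (6,7)@(13, 15): e=[8,0,40] → █  [on edge]
    (7,8)@(15, 17): e=[0,0,48] → ·  [on edge]
  covered (9 px):
    · · · · · · · ·
    · █ · · · · · ·
    · █ █ · · · · ·
    · · █ █ · · · ·
    · · · █ · · · ·
    · · · · █ · · ·
    · · · · · █ · ·
    · · · · · · █ ·
    · · · · · · · ·
T1:
  2·area = 24
  edge (4, 18)→(4, 14): d=(0,-4) top-left  bias=+0
  edge (4, 14)→(10, 2): d=(6,-12) top-left  bias=+0
  edge (10, 2)→(4, 18): d=(-6,16) right/bottom  bias=-1
    (3,4)@(7, 9): e=[12,6,6] → █
    (4,4)@(9, 9): e=[20,30,-26] → ·
    (3,5)@(7, 11): e=[12,18,-6] → ·
    (2,6)@(5, 13): e=[4,6,14] → █
    (3,6)@(7, 13): e=[12,30,-18] → ·
    (2,7)@(5, 15): e=[4,18,2] → █
    (3,7)@(7, 15): e=[12,42,-30] → ·
    (2,8)@(5, 17): e=[4,30,-10] → ·
  covered (3 px):
    · · · · · · · ·
    · · · · · · · ·
    · · · · · · · ·
    · · · · · · · ·
    · · · █ · · · ·
    · · · · · · · ·
    · · █ · · · · ·
    · · █ · · · · ·
    · · · · · · · ·
T2:
  2·area = 72
  edge (2, 18)→(2, 0): d=(0,-18) top-left  bias=+0
  edge (2, 0)→(6, 10): d=(4,10) right/bottom  bias=-1
  edge (6, 10)→(2, 18): d=(-4,8) right/bottom  bias=-1
    (1,1)@(3, 3): e=[18,2,52] → █
    (2,1)@(5, 3): e=[54,-18,36] → ·
    (1,2)@(3, 5): e=[18,10,44] → █
    (2,2)@(5, 5): e=[54,-10,28] → ·
    (1,3)@(3, 7): e=[18,18,36] → █
    (2,3)@(5, 7): e=[54,-2,20] → ·
    (1,4)@(3, 9): e=[18,26,28] → █
    (2,4)@(5, 9): e=[54,6,12] → █
    (3,4)@(7, 9): e=[90,-14,-4] → ·
    (1,5)@(3, 11): e=[18,34,20] → █
    (3,5)@(7, 11): e=[90,-6,-12] → ·
    (1,6)@(3, 13): e=[18,42,12] → █
  covered (9 px):
    · · · · · · · ·
    · █ · · · · · ·
    · █ · · · · · ·
    · █ · · · · · ·
    · █ █ · · · · ·
    · █ █ · · · · ·
    · █ · · · · · ·
    · █ · · · · · ·
    · · · · · · · ·

Final: 21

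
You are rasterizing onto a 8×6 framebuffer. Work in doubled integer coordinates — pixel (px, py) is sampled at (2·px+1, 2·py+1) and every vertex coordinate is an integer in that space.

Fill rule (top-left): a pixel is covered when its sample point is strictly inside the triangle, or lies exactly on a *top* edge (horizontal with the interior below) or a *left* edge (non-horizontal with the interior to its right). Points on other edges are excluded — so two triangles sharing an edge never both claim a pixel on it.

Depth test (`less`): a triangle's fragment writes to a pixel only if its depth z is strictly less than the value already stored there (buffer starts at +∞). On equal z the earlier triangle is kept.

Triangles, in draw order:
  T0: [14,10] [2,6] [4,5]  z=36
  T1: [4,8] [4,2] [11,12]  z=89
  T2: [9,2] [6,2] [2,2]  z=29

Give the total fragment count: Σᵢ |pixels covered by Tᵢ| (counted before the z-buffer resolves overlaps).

T0:
  2·area = 20
  edge (14, 10)→(2, 6): d=(-12,-4) top-left  bias=+0
  edge (2, 6)→(4, 5): d=(2,-1) top-left  bias=+0
  edge (4, 5)→(14, 10): d=(10,5) right/bottom  bias=-1
    (2,3)@(5, 7): e=[0,5,15] → #  [on edge]
    (3,3)@(7, 7): e=[8,7,5] → #
    (4,3)@(9, 7): e=[16,9,-5] → ·
    (2,4)@(5, 9): e=[-24,9,35] → ·
    (3,4)@(7, 9): e=[-16,11,25] → ·
    (5,4)@(11, 9): e=[0,15,5] → #  [on edge]
    (6,4)@(13, 9): e=[8,17,-5] → ·
    (5,5)@(11, 11): e=[-24,19,25] → ·
  covered (3 px):
    · · · · · · · ·
    · · · · · · · ·
    · · · · · · · ·
    · · # # · · · ·
    · · · · · # · ·
    · · · · · · · ·
T1:
  2·area = 42
  edge (4, 8)→(4, 2): d=(0,-6) top-left  bias=+0
  edge (4, 2)→(11, 12): d=(7,10) right/bottom  bias=-1
  edge (11, 12)→(4, 8): d=(-7,-4) top-left  bias=+0
    (2,2)@(5, 5): e=[6,11,25] → #
    (3,2)@(7, 5): e=[18,-9,33] → ·
    (2,3)@(5, 7): e=[6,25,11] → #
    (3,3)@(7, 7): e=[18,5,19] → #
    (4,3)@(9, 7): e=[30,-15,27] → ·
    (2,4)@(5, 9): e=[6,39,-3] → ·
    (3,4)@(7, 9): e=[18,19,5] → #
    (4,4)@(9, 9): e=[30,-1,13] → ·
    (3,5)@(7, 11): e=[18,33,-9] → ·
  covered (4 px):
    · · · · · · · ·
    · · · · · · · ·
    · · # · · · · ·
    · · # # · · · ·
    · · · # · · · ·
    · · · · · · · ·
T2:
  degenerate (2·area = 0) — covers nothing

Answer: 7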